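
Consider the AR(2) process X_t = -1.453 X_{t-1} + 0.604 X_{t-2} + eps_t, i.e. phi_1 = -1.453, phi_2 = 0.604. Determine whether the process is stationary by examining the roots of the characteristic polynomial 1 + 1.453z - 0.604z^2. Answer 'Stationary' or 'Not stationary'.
\text{Not stationary}

The AR(p) characteristic polynomial is P(z) = 1 + 1.453z - 0.604z^2.
Stationarity requires all roots to lie outside the unit circle, i.e. |z| > 1 for every root.
Set 1 + (1.453) z + (-0.604) z^2 = 0, i.e. a z^2 + b z + c = 0 with a = -0.604, b = 1.453, c = 1.
Discriminant D = b^2 - 4ac = (1.453)^2 - 4*(-0.604)*1 = 2.111209 - (-2.416) = 4.527209.
D >= 0, so the roots are real: z = (-b +/- sqrt(D)) / (2a) = (-1.453 +/- 2.127724) / (-1.208).
  z_1 = (-1.453 + 2.127724) / (-1.208) = -0.5585,   |z_1| = 0.5585.
  z_2 = (-1.453 - 2.127724) / (-1.208) = 2.9642,   |z_2| = 2.9642.
Moduli of all roots: 0.5585, 2.9642.
All moduli strictly greater than 1? No.
Verdict: Not stationary.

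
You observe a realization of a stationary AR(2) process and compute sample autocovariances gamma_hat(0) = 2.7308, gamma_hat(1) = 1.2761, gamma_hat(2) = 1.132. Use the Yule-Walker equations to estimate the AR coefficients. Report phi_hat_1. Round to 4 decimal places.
\hat\phi_{1} = 0.3500

The Yule-Walker equations for an AR(p) process read, in matrix form,
  Gamma_p phi = r_p,   with   (Gamma_p)_{ij} = gamma(|i - j|),
                       (r_p)_i = gamma(i),   i,j = 1..p.
Substitute the sample gammas (Toeplitz matrix and right-hand side of size 2):
  Gamma_p = [[2.7308, 1.2761], [1.2761, 2.7308]]
  r_p     = [1.2761, 1.132]
Written out:
  2.7308 phi_1 + 1.2761 phi_2 = 1.2761
  1.2761 phi_1 + 2.7308 phi_2 = 1.132
Solve by Cramer's rule:
  det = gamma(0)^2 - gamma(1)^2 = (2.7308)^2 - (1.2761)^2 = 7.45726864 - 1.62843121 = 5.82883743
  phi_hat_1 = [gamma(1) gamma(0) - gamma(1) gamma(2)] / det = [(1.2761)(2.7308) - (1.2761)(1.132)] / 5.82883743 = 2.04022868 / 5.82883743 = 0.35
  phi_hat_2 = [gamma(0) gamma(2) - gamma(1)^2] / det = [(2.7308)(1.132) - (1.2761)^2] / 5.82883743 = 1.46283439 / 5.82883743 = 0.251
So phi_hat = [0.3500, 0.2510].
Therefore phi_hat_1 = 0.3500.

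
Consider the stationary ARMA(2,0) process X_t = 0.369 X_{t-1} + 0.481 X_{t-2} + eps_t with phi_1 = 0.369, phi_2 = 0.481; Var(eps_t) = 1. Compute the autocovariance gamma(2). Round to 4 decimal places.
\gamma(2) = 1.9557

Multiply the model equation by X_{t-k} and take expectations. With theta_0 = psi_0 = 1 and psi_j the MA(infinity) weights, this gives
  gamma(k) - sum_i phi_i gamma(k-i) = c_k,
  c_k = sigma^2 * sum_{j=k..q} theta_j psi_{j-k}   (c_k = 0 for k > q),
using gamma(-m) = gamma(m).
Pure AR (q = 0): c_0 = sigma^2 = 1, c_k = 0 for k >= 1.
Equations for k = 0, 1, 2 (AR order 2, c_2 = 0):
  (E0) gamma(0) = phi_1 gamma(1) + phi_2 gamma(2) + c_0
  (E1) gamma(1) = phi_1 gamma(0) + phi_2 gamma(1) + c_1
  (E2) gamma(2) = phi_1 gamma(1) + phi_2 gamma(0)
From (E1): gamma(1) = A gamma(0) + B with
  A = phi_1 / (1 - phi_2) = 0.369 / 0.519 = 0.710983,   B = c_1 / (1 - phi_2) = 0 / 0.519 = 0.
Insert (E2) into (E0): gamma(0) (1 - phi_2^2) = phi_1 (1 + phi_2) gamma(1) + c_0.
  phi_1 (1 + phi_2) = (0.369)(1.481) = 0.546489,   1 - phi_2^2 = 0.768639.
Replace gamma(1) by A gamma(0) + B and collect gamma(0):
  gamma(0) [0.768639 - (0.546489)(0.710983)] = c_0 = 1
  gamma(0) * 0.380095 = 1
  gamma(0) = 1 / 0.380095 = 2.630923.
  gamma(1) = A gamma(0) = (0.710983)(2.630923) = 1.87054.
  gamma(2) = phi_1 gamma(1) + phi_2 gamma(0) = (0.369)(1.87054) + (0.481)(2.630923) = 1.955703.
Therefore gamma(2) = 1.9557 (to 4 decimal places).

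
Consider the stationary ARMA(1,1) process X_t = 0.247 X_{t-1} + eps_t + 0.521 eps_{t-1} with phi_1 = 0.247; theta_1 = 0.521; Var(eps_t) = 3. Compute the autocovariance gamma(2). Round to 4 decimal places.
\gamma(2) = 0.6841

Multiply the model equation by X_{t-k} and take expectations. With theta_0 = psi_0 = 1 and psi_j the MA(infinity) weights, this gives
  gamma(k) - sum_i phi_i gamma(k-i) = c_k,
  c_k = sigma^2 * sum_{j=k..q} theta_j psi_{j-k}   (c_k = 0 for k > q),
using gamma(-m) = gamma(m).
psi-weights needed (psi_j = theta_j + sum_i phi_i psi_{j-i}):
  psi_1 = theta_1 + phi_1 = 0.521 + (0.247) = 0.768
Right-hand sides:
  c_0 = sigma^2 (1 + theta_1 psi_1) = 3 * (1 + (0.521)(0.768)) = 3 * 1.400128 = 4.200384
  c_1 = sigma^2 theta_1 = 3 * (0.521) = 1.563
  c_2 = 0
Equations for k = 0 and k = 1 (AR order 1):
  gamma(0) = phi_1 gamma(1) + c_0
  gamma(1) = phi_1 gamma(0) + c_1
Substituting the second into the first: gamma(0) (1 - phi_1^2) = c_0 + phi_1 c_1, so
  gamma(0) = (c_0 + phi_1 c_1) / (1 - phi_1^2) = (4.200384 + (0.247)(1.563)) / (1 - (0.247)^2) = 4.586445 / 0.938991 = 4.88444.
  gamma(1) = phi_1 gamma(0) + c_1 = (0.247)(4.88444) + (1.563) = 2.769457.
For k = 2 (> q): gamma(2) = phi_1 gamma(1) = (0.247)(2.769457) = 0.684056.
Therefore gamma(2) = 0.6841 (to 4 decimal places).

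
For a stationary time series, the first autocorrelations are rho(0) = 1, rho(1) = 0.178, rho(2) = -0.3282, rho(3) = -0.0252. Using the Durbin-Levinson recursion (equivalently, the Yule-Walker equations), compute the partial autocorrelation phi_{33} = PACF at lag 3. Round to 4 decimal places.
\phi_{33} = 0.1451

The PACF at lag k is phi_{kk}, the last component of the solution
to the Yule-Walker system G_k phi = r_k where
  (G_k)_{ij} = rho(|i - j|), (r_k)_i = rho(i), i,j = 1..k.
Equivalently, Durbin-Levinson gives phi_{kk} iteratively:
  phi_{11} = rho(1)
  phi_{kk} = [rho(k) - sum_{j=1..k-1} phi_{k-1,j} rho(k-j)]
            / [1 - sum_{j=1..k-1} phi_{k-1,j} rho(j)],
  phi_{k,j} = phi_{k-1,j} - phi_{kk} phi_{k-1,k-j},  j = 1..k-1.
Step k = 1:
  phi_11 = rho(1) = 0.178.
Step k = 2:
  phi_22 = [rho(2) - phi_11 rho(1)] / [1 - phi_11 rho(1)] = [-0.3282 - (0.178)(0.178)] / [1 - (0.178)(0.178)]
         = -0.359884 / 0.968316 = -0.37166.
  Update: phi_21 = phi_11 - phi_22 phi_11 = 0.178 - (-0.37166)(0.178) = 0.244155.
Step k = 3:
  phi_33 = [rho(3) - phi_21 rho(2) - phi_22 rho(1)] / [1 - phi_21 rho(1) - phi_22 rho(2)]
    numerator   = -0.0252 - (0.244155)(-0.3282) - (-0.37166)(0.178) = 0.12108723
    denominator = 1 - (0.244155)(0.178) - (-0.37166)(-0.3282) = 0.83456163
  phi_33 = 0.12108723 / 0.83456163 = 0.1451.
Therefore phi_{33} = 0.1451.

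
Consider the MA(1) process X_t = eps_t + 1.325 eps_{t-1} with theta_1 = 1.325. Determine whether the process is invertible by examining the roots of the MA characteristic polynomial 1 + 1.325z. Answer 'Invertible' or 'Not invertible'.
\text{Not invertible}

The MA(q) characteristic polynomial is P(z) = 1 + 1.325z.
Invertibility requires all roots to lie outside the unit circle, i.e. |z| > 1 for every root.
This is linear in z: 1 + (1.325) z = 0  =>  z = -1/(1.325) = -0.754717,  |z| = 0.754717.
Moduli of all roots: 0.7547.
All moduli strictly greater than 1? No.
Verdict: Not invertible.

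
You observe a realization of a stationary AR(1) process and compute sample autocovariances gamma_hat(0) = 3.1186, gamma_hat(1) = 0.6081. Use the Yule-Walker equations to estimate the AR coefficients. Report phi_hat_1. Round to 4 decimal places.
\hat\phi_{1} = 0.1950

The Yule-Walker equations for an AR(p) process read, in matrix form,
  Gamma_p phi = r_p,   with   (Gamma_p)_{ij} = gamma(|i - j|),
                       (r_p)_i = gamma(i),   i,j = 1..p.
Substitute the sample gammas (Toeplitz matrix and right-hand side of size 1):
  Gamma_p = [[3.1186]]
  r_p     = [0.6081]
With p = 1 this is the single equation gamma(0) phi_1 = gamma(1):
  phi_hat_1 = gamma(1) / gamma(0) = 0.6081 / 3.1186 = 0.1950.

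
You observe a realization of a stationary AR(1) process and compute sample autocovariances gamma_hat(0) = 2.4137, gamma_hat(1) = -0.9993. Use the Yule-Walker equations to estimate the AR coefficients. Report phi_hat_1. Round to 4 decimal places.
\hat\phi_{1} = -0.4140

The Yule-Walker equations for an AR(p) process read, in matrix form,
  Gamma_p phi = r_p,   with   (Gamma_p)_{ij} = gamma(|i - j|),
                       (r_p)_i = gamma(i),   i,j = 1..p.
Substitute the sample gammas (Toeplitz matrix and right-hand side of size 1):
  Gamma_p = [[2.4137]]
  r_p     = [-0.9993]
With p = 1 this is the single equation gamma(0) phi_1 = gamma(1):
  phi_hat_1 = gamma(1) / gamma(0) = -0.9993 / 2.4137 = -0.4140.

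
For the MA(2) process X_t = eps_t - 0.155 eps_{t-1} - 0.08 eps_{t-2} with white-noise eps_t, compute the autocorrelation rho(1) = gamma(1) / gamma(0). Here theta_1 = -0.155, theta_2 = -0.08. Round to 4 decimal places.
\rho(1) = -0.1384

For an MA(q) process with theta_0 = 1, the autocovariance is
  gamma(k) = sigma^2 * sum_{i=0..q-k} theta_i * theta_{i+k},
and rho(k) = gamma(k) / gamma(0). Sigma^2 cancels.
  numerator   = (1)*(-0.155) + (-0.155)*(-0.08) = -0.1426.
  denominator = (1)^2 + (-0.155)^2 + (-0.08)^2 = 1.030425.
  rho(1) = -0.1426 / 1.030425 = -0.1384.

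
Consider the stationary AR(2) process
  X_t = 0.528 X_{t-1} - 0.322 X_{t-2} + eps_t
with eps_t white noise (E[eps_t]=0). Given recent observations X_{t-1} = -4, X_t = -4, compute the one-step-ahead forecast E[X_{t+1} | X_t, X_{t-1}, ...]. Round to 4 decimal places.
E[X_{t+1} \mid \mathcal F_t] = -0.8240

For an AR(p) model X_t = c + sum_i phi_i X_{t-i} + eps_t, the
one-step-ahead conditional mean is
  E[X_{t+1} | X_t, ...] = c + sum_i phi_i X_{t+1-i}.
Substitute known values:
  E[X_{t+1} | ...] = (0.528) * (-4) + (-0.322) * (-4)
                   = -0.8240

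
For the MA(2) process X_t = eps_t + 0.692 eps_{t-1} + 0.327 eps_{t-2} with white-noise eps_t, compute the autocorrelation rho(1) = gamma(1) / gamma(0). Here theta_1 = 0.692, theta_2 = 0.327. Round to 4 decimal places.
\rho(1) = 0.5791

For an MA(q) process with theta_0 = 1, the autocovariance is
  gamma(k) = sigma^2 * sum_{i=0..q-k} theta_i * theta_{i+k},
and rho(k) = gamma(k) / gamma(0). Sigma^2 cancels.
  numerator   = (1)*(0.692) + (0.692)*(0.327) = 0.918284.
  denominator = (1)^2 + (0.692)^2 + (0.327)^2 = 1.585793.
  rho(1) = 0.918284 / 1.585793 = 0.5791.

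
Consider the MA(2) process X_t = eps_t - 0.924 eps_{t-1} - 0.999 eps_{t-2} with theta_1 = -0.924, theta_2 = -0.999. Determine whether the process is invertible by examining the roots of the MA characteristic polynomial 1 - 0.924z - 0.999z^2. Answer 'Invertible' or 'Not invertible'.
\text{Not invertible}

The MA(q) characteristic polynomial is P(z) = 1 - 0.924z - 0.999z^2.
Invertibility requires all roots to lie outside the unit circle, i.e. |z| > 1 for every root.
Set 1 + (-0.924) z + (-0.999) z^2 = 0, i.e. a z^2 + b z + c = 0 with a = -0.999, b = -0.924, c = 1.
Discriminant D = b^2 - 4ac = (-0.924)^2 - 4*(-0.999)*1 = 0.853776 - (-3.996) = 4.849776.
D >= 0, so the roots are real: z = (-b +/- sqrt(D)) / (2a) = (0.924 +/- 2.202221) / (-1.998).
  z_1 = (0.924 + 2.202221) / (-1.998) = -1.5647,   |z_1| = 1.5647.
  z_2 = (0.924 - 2.202221) / (-1.998) = 0.6398,   |z_2| = 0.6398.
Moduli of all roots: 1.5647, 0.6398.
All moduli strictly greater than 1? No.
Verdict: Not invertible.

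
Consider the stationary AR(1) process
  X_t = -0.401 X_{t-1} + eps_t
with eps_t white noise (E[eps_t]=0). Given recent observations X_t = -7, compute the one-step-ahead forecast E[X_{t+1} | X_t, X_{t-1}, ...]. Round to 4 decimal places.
E[X_{t+1} \mid \mathcal F_t] = 2.8070

For an AR(p) model X_t = c + sum_i phi_i X_{t-i} + eps_t, the
one-step-ahead conditional mean is
  E[X_{t+1} | X_t, ...] = c + sum_i phi_i X_{t+1-i}.
Substitute known values:
  E[X_{t+1} | ...] = (-0.401) * (-7)
                   = 2.8070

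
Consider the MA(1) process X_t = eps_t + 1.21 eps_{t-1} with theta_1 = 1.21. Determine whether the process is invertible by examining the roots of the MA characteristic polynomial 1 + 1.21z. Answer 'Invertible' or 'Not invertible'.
\text{Not invertible}

The MA(q) characteristic polynomial is P(z) = 1 + 1.21z.
Invertibility requires all roots to lie outside the unit circle, i.e. |z| > 1 for every root.
This is linear in z: 1 + (1.21) z = 0  =>  z = -1/(1.21) = -0.826446,  |z| = 0.826446.
Moduli of all roots: 0.8264.
All moduli strictly greater than 1? No.
Verdict: Not invertible.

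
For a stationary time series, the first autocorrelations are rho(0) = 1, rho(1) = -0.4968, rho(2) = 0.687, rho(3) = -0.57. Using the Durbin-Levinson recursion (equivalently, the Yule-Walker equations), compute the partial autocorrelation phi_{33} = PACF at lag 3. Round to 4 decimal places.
\phi_{33} = -0.2779

The PACF at lag k is phi_{kk}, the last component of the solution
to the Yule-Walker system G_k phi = r_k where
  (G_k)_{ij} = rho(|i - j|), (r_k)_i = rho(i), i,j = 1..k.
Equivalently, Durbin-Levinson gives phi_{kk} iteratively:
  phi_{11} = rho(1)
  phi_{kk} = [rho(k) - sum_{j=1..k-1} phi_{k-1,j} rho(k-j)]
            / [1 - sum_{j=1..k-1} phi_{k-1,j} rho(j)],
  phi_{k,j} = phi_{k-1,j} - phi_{kk} phi_{k-1,k-j},  j = 1..k-1.
Step k = 1:
  phi_11 = rho(1) = -0.4968.
Step k = 2:
  phi_22 = [rho(2) - phi_11 rho(1)] / [1 - phi_11 rho(1)] = [0.687 - (-0.4968)(-0.4968)] / [1 - (-0.4968)(-0.4968)]
         = 0.44018976 / 0.75318976 = 0.584434.
  Update: phi_21 = phi_11 - phi_22 phi_11 = -0.4968 - (0.584434)(-0.4968) = -0.206453.
Step k = 3:
  phi_33 = [rho(3) - phi_21 rho(2) - phi_22 rho(1)] / [1 - phi_21 rho(1) - phi_22 rho(2)]
    numerator   = -0.57 - (-0.206453)(0.687) - (0.584434)(-0.4968) = -0.13781984
    denominator = 1 - (-0.206453)(-0.4968) - (0.584434)(0.687) = 0.49592787
  phi_33 = -0.13781984 / 0.49592787 = -0.2779.
Therefore phi_{33} = -0.2779.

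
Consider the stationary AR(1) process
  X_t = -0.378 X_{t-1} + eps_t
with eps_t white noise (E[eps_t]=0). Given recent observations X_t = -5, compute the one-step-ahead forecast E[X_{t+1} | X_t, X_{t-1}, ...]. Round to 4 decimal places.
E[X_{t+1} \mid \mathcal F_t] = 1.8900

For an AR(p) model X_t = c + sum_i phi_i X_{t-i} + eps_t, the
one-step-ahead conditional mean is
  E[X_{t+1} | X_t, ...] = c + sum_i phi_i X_{t+1-i}.
Substitute known values:
  E[X_{t+1} | ...] = (-0.378) * (-5)
                   = 1.8900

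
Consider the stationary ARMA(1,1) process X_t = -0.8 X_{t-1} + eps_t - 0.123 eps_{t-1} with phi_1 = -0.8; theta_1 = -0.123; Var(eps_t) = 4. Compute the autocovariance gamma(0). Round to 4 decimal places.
\gamma(0) = 13.4659

Multiply the model equation by X_{t-k} and take expectations. With theta_0 = psi_0 = 1 and psi_j the MA(infinity) weights, this gives
  gamma(k) - sum_i phi_i gamma(k-i) = c_k,
  c_k = sigma^2 * sum_{j=k..q} theta_j psi_{j-k}   (c_k = 0 for k > q),
using gamma(-m) = gamma(m).
psi-weights needed (psi_j = theta_j + sum_i phi_i psi_{j-i}):
  psi_1 = theta_1 + phi_1 = -0.123 + (-0.8) = -0.923
Right-hand sides:
  c_0 = sigma^2 (1 + theta_1 psi_1) = 4 * (1 + (-0.123)(-0.923)) = 4 * 1.113529 = 4.454116
  c_1 = sigma^2 theta_1 = 4 * (-0.123) = -0.492
  c_2 = 0
Equations for k = 0 and k = 1 (AR order 1):
  gamma(0) = phi_1 gamma(1) + c_0
  gamma(1) = phi_1 gamma(0) + c_1
Substituting the second into the first: gamma(0) (1 - phi_1^2) = c_0 + phi_1 c_1, so
  gamma(0) = (c_0 + phi_1 c_1) / (1 - phi_1^2) = (4.454116 + (-0.8)(-0.492)) / (1 - (-0.8)^2) = 4.847716 / 0.36 = 13.465878.
Therefore gamma(0) = 13.4659 (to 4 decimal places).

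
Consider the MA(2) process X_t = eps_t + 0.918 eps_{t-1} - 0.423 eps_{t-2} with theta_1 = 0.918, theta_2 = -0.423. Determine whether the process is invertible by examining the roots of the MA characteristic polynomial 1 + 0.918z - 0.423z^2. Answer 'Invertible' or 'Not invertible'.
\text{Not invertible}

The MA(q) characteristic polynomial is P(z) = 1 + 0.918z - 0.423z^2.
Invertibility requires all roots to lie outside the unit circle, i.e. |z| > 1 for every root.
Set 1 + (0.918) z + (-0.423) z^2 = 0, i.e. a z^2 + b z + c = 0 with a = -0.423, b = 0.918, c = 1.
Discriminant D = b^2 - 4ac = (0.918)^2 - 4*(-0.423)*1 = 0.842724 - (-1.692) = 2.534724.
D >= 0, so the roots are real: z = (-b +/- sqrt(D)) / (2a) = (-0.918 +/- 1.592082) / (-0.846).
  z_1 = (-0.918 + 1.592082) / (-0.846) = -0.7968,   |z_1| = 0.7968.
  z_2 = (-0.918 - 1.592082) / (-0.846) = 2.967,   |z_2| = 2.967.
Moduli of all roots: 0.7968, 2.9670.
All moduli strictly greater than 1? No.
Verdict: Not invertible.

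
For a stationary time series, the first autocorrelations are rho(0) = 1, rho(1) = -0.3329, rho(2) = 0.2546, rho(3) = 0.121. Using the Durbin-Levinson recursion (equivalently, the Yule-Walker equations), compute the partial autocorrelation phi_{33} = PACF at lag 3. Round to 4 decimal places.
\phi_{33} = 0.2839

The PACF at lag k is phi_{kk}, the last component of the solution
to the Yule-Walker system G_k phi = r_k where
  (G_k)_{ij} = rho(|i - j|), (r_k)_i = rho(i), i,j = 1..k.
Equivalently, Durbin-Levinson gives phi_{kk} iteratively:
  phi_{11} = rho(1)
  phi_{kk} = [rho(k) - sum_{j=1..k-1} phi_{k-1,j} rho(k-j)]
            / [1 - sum_{j=1..k-1} phi_{k-1,j} rho(j)],
  phi_{k,j} = phi_{k-1,j} - phi_{kk} phi_{k-1,k-j},  j = 1..k-1.
Step k = 1:
  phi_11 = rho(1) = -0.3329.
Step k = 2:
  phi_22 = [rho(2) - phi_11 rho(1)] / [1 - phi_11 rho(1)] = [0.2546 - (-0.3329)(-0.3329)] / [1 - (-0.3329)(-0.3329)]
         = 0.14377759 / 0.88917759 = 0.161697.
  Update: phi_21 = phi_11 - phi_22 phi_11 = -0.3329 - (0.161697)(-0.3329) = -0.279071.
Step k = 3:
  phi_33 = [rho(3) - phi_21 rho(2) - phi_22 rho(1)] / [1 - phi_21 rho(1) - phi_22 rho(2)]
    numerator   = 0.121 - (-0.279071)(0.2546) - (0.161697)(-0.3329) = 0.24588049
    denominator = 1 - (-0.279071)(-0.3329) - (0.161697)(0.2546) = 0.86592915
  phi_33 = 0.24588049 / 0.86592915 = 0.2839.
Therefore phi_{33} = 0.2839.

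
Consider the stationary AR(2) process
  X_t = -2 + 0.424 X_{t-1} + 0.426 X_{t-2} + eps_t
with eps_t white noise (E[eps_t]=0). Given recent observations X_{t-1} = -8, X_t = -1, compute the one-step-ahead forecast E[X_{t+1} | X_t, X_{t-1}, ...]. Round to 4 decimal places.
E[X_{t+1} \mid \mathcal F_t] = -5.8320

For an AR(p) model X_t = c + sum_i phi_i X_{t-i} + eps_t, the
one-step-ahead conditional mean is
  E[X_{t+1} | X_t, ...] = c + sum_i phi_i X_{t+1-i}.
Substitute known values:
  E[X_{t+1} | ...] = -2 + (0.424) * (-1) + (0.426) * (-8)
                   = -5.8320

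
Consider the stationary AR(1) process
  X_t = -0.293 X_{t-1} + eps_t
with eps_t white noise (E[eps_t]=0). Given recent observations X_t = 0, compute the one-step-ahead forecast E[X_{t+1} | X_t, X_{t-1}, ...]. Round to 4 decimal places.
E[X_{t+1} \mid \mathcal F_t] = 0.0000

For an AR(p) model X_t = c + sum_i phi_i X_{t-i} + eps_t, the
one-step-ahead conditional mean is
  E[X_{t+1} | X_t, ...] = c + sum_i phi_i X_{t+1-i}.
Substitute known values:
  E[X_{t+1} | ...] = (-0.293) * (0)
                   = 0.0000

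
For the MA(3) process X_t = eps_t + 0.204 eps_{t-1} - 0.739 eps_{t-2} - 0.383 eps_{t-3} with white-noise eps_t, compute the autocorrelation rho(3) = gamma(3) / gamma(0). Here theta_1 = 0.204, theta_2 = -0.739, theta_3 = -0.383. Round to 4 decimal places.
\rho(3) = -0.2208

For an MA(q) process with theta_0 = 1, the autocovariance is
  gamma(k) = sigma^2 * sum_{i=0..q-k} theta_i * theta_{i+k},
and rho(k) = gamma(k) / gamma(0). Sigma^2 cancels.
  numerator   = (1)*(-0.383) = -0.383.
  denominator = (1)^2 + (0.204)^2 + (-0.739)^2 + (-0.383)^2 = 1.734426.
  rho(3) = -0.383 / 1.734426 = -0.2208.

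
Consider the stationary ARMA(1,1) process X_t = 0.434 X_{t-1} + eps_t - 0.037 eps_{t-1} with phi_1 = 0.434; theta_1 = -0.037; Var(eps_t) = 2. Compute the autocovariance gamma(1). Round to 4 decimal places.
\gamma(1) = 0.9626

Multiply the model equation by X_{t-k} and take expectations. With theta_0 = psi_0 = 1 and psi_j the MA(infinity) weights, this gives
  gamma(k) - sum_i phi_i gamma(k-i) = c_k,
  c_k = sigma^2 * sum_{j=k..q} theta_j psi_{j-k}   (c_k = 0 for k > q),
using gamma(-m) = gamma(m).
psi-weights needed (psi_j = theta_j + sum_i phi_i psi_{j-i}):
  psi_1 = theta_1 + phi_1 = -0.037 + (0.434) = 0.397
Right-hand sides:
  c_0 = sigma^2 (1 + theta_1 psi_1) = 2 * (1 + (-0.037)(0.397)) = 2 * 0.985311 = 1.970622
  c_1 = sigma^2 theta_1 = 2 * (-0.037) = -0.074
  c_2 = 0
Equations for k = 0 and k = 1 (AR order 1):
  gamma(0) = phi_1 gamma(1) + c_0
  gamma(1) = phi_1 gamma(0) + c_1
Substituting the second into the first: gamma(0) (1 - phi_1^2) = c_0 + phi_1 c_1, so
  gamma(0) = (c_0 + phi_1 c_1) / (1 - phi_1^2) = (1.970622 + (0.434)(-0.074)) / (1 - (0.434)^2) = 1.938506 / 0.811644 = 2.38837.
  gamma(1) = phi_1 gamma(0) + c_1 = (0.434)(2.38837) + (-0.074) = 0.962552.
Therefore gamma(1) = 0.9626 (to 4 decimal places).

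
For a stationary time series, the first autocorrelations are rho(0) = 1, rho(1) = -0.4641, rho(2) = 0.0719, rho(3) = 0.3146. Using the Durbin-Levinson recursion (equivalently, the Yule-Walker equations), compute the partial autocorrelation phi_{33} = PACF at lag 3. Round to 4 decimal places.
\phi_{33} = 0.3550

The PACF at lag k is phi_{kk}, the last component of the solution
to the Yule-Walker system G_k phi = r_k where
  (G_k)_{ij} = rho(|i - j|), (r_k)_i = rho(i), i,j = 1..k.
Equivalently, Durbin-Levinson gives phi_{kk} iteratively:
  phi_{11} = rho(1)
  phi_{kk} = [rho(k) - sum_{j=1..k-1} phi_{k-1,j} rho(k-j)]
            / [1 - sum_{j=1..k-1} phi_{k-1,j} rho(j)],
  phi_{k,j} = phi_{k-1,j} - phi_{kk} phi_{k-1,k-j},  j = 1..k-1.
Step k = 1:
  phi_11 = rho(1) = -0.4641.
Step k = 2:
  phi_22 = [rho(2) - phi_11 rho(1)] / [1 - phi_11 rho(1)] = [0.0719 - (-0.4641)(-0.4641)] / [1 - (-0.4641)(-0.4641)]
         = -0.14348881 / 0.78461119 = -0.182879.
  Update: phi_21 = phi_11 - phi_22 phi_11 = -0.4641 - (-0.182879)(-0.4641) = -0.548974.
Step k = 3:
  phi_33 = [rho(3) - phi_21 rho(2) - phi_22 rho(1)] / [1 - phi_21 rho(1) - phi_22 rho(2)]
    numerator   = 0.3146 - (-0.548974)(0.0719) - (-0.182879)(-0.4641) = 0.26919715
    denominator = 1 - (-0.548974)(-0.4641) - (-0.182879)(0.0719) = 0.75837012
  phi_33 = 0.26919715 / 0.75837012 = 0.355.
Therefore phi_{33} = 0.3550.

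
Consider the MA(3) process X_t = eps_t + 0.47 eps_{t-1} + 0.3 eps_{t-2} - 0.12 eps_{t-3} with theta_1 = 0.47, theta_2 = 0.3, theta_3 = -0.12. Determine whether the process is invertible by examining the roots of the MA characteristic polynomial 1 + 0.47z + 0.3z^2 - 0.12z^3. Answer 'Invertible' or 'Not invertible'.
\text{Invertible}

The MA(q) characteristic polynomial is P(z) = 1 + 0.47z + 0.3z^2 - 0.12z^3.
Invertibility requires all roots to lie outside the unit circle, i.e. |z| > 1 for every root.
Degree 3: look for a simple real root z0 first, then factor out (1 - z/z0) and solve the remaining quadratic.
Testing z0 = 4: P(4) = 1 + (0.47)(4) + (0.3)(4)^2 + (-0.12)(4)^3
  = 1 + (1.88) + (4.8) + (-7.68) = 0.  So z_0 = 4 is a root, |z_0| = 4.
Divide out the factor (1 - 0.25 z) = (1 - z/z0) (since 1/z0 = 0.25):
  P(z) = (1 - 0.25 z)(1 + (0.72) z + (0.48) z^2)
  [check: z-coef 0.72 - (0.25) = 0.47; z^2-coef 0.48 - (0.25)(0.72) = 0.3; z^3-coef -(0.25)(0.48) = -0.12.]
Remaining roots from the quadratic factor 1 + (0.72) z + (0.48) z^2:
  Set 1 + (0.72) z + (0.48) z^2 = 0, i.e. a z^2 + b z + c = 0 with a = 0.48, b = 0.72, c = 1.
  Discriminant D = b^2 - 4ac = (0.72)^2 - 4*(0.48)*1 = 0.5184 - (1.92) = -1.4016.
  D < 0, so the roots are the complex-conjugate pair z = (-b +/- i sqrt(-D)) / (2a) = -0.75 +/- 1.2332i.
  For a conjugate pair |z|^2 = z * conj(z) = (product of roots) = c/a = 1/(0.48) = 2.083333, so |z| = sqrt(2.083333) = 1.4434 for both roots.
Moduli of all roots: 4.0000, 1.4434, 1.4434.
All moduli strictly greater than 1? Yes.
Verdict: Invertible.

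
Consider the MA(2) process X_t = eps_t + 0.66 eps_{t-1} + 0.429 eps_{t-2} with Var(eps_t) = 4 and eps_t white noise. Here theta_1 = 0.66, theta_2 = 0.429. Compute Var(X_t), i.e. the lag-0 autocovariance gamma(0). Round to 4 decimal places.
\gamma(0) = 6.4786

For an MA(q) process X_t = eps_t + sum_i theta_i eps_{t-i} with
Var(eps_t) = sigma^2, the variance is
  gamma(0) = sigma^2 * (1 + sum_i theta_i^2).
  sum_i theta_i^2 = (0.66)^2 + (0.429)^2 = 0.4356 + 0.184041 = 0.619641.
  gamma(0) = 4 * (1 + 0.619641) = 4 * 1.619641 = 6.478564, which rounds to 6.4786.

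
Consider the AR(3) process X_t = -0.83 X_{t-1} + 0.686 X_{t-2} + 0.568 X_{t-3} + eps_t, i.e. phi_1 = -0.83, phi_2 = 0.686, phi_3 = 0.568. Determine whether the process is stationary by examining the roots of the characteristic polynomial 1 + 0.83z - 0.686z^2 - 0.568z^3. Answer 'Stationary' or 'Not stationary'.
\text{Stationary}

The AR(p) characteristic polynomial is P(z) = 1 + 0.83z - 0.686z^2 - 0.568z^3.
Stationarity requires all roots to lie outside the unit circle, i.e. |z| > 1 for every root.
Degree 3: look for a simple real root z0 first, then factor out (1 - z/z0) and solve the remaining quadratic.
Testing z0 = -1.25: P(-1.25) = 1 + (0.83)(-1.25) + (-0.686)(-1.25)^2 + (-0.568)(-1.25)^3
  = 1 + (-1.0375) + (-1.071875) + (1.109375) = 0.  So z_0 = -1.25 is a root, |z_0| = 1.25.
Divide out the factor (1 + 0.8 z) = (1 - z/z0) (since 1/z0 = -0.8):
  P(z) = (1 + 0.8 z)(1 + (0.03) z + (-0.71) z^2)
  [check: z-coef 0.03 - (-0.8) = 0.83; z^2-coef -0.71 - (-0.8)(0.03) = -0.686; z^3-coef -(-0.8)(-0.71) = -0.568.]
Remaining roots from the quadratic factor 1 + (0.03) z + (-0.71) z^2:
  Set 1 + (0.03) z + (-0.71) z^2 = 0, i.e. a z^2 + b z + c = 0 with a = -0.71, b = 0.03, c = 1.
  Discriminant D = b^2 - 4ac = (0.03)^2 - 4*(-0.71)*1 = 0.0009 - (-2.84) = 2.8409.
  D >= 0, so the roots are real: z = (-b +/- sqrt(D)) / (2a) = (-0.03 +/- 1.685497) / (-1.42).
    z_1 = (-0.03 + 1.685497) / (-1.42) = -1.1658,   |z_1| = 1.1658.
    z_2 = (-0.03 - 1.685497) / (-1.42) = 1.2081,   |z_2| = 1.2081.
Moduli of all roots: 1.2500, 1.1658, 1.2081.
All moduli strictly greater than 1? Yes.
Verdict: Stationary.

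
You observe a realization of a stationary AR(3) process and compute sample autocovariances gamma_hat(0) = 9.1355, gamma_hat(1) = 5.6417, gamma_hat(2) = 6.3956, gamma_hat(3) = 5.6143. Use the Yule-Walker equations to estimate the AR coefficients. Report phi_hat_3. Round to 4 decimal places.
\hat\phi_{3} = 0.1910

The Yule-Walker equations for an AR(p) process read, in matrix form,
  Gamma_p phi = r_p,   with   (Gamma_p)_{ij} = gamma(|i - j|),
                       (r_p)_i = gamma(i),   i,j = 1..p.
Substitute the sample gammas (Toeplitz matrix and right-hand side of size 3):
  Gamma_p = [[9.1355, 5.6417, 6.3956], [5.6417, 9.1355, 5.6417], [6.3956, 5.6417, 9.1355]]
  r_p     = [5.6417, 6.3956, 5.6143]
Written out (R1..R3):
  (R1) 9.1355 phi_1 + 5.6417 phi_2 + 6.3956 phi_3 = 5.6417
  (R2) 5.6417 phi_1 + 9.1355 phi_2 + 5.6417 phi_3 = 6.3956
  (R3) 6.3956 phi_1 + 5.6417 phi_2 + 9.1355 phi_3 = 5.6143
Gaussian elimination:
  R2 <- R2 - (5.6417/9.1355) R1 = R2 - (0.617558) R1:  5.651424 phi_2 + 1.692047 phi_3 = 2.911524
  R3 <- R3 - (6.3956/9.1355) R1 = R3 - (0.700082) R1:  1.692047 phi_2 + 4.658055 phi_3 = 1.664647
  R3 <- R3 - (1.692047/5.651424) R2 = R3 - (0.299402) R2:  4.151453 phi_3 = 0.792931
Back-substitution:
  phi_hat_3 = 0.792931 / 4.151453 = 0.191001
  phi_hat_2 = (2.911524 - (1.692047)(0.191001)) / 5.651424 = 0.457998
  phi_hat_1 = (5.6417 - (5.6417)(0.457998) - (6.3956)(0.191001)) / 9.1355 = 0.201001
So phi_hat = [0.2010, 0.4580, 0.1910].
Therefore phi_hat_3 = 0.1910.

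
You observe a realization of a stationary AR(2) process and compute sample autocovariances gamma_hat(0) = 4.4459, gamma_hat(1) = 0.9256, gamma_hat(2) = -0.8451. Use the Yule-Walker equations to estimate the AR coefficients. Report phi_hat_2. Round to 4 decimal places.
\hat\phi_{2} = -0.2440

The Yule-Walker equations for an AR(p) process read, in matrix form,
  Gamma_p phi = r_p,   with   (Gamma_p)_{ij} = gamma(|i - j|),
                       (r_p)_i = gamma(i),   i,j = 1..p.
Substitute the sample gammas (Toeplitz matrix and right-hand side of size 2):
  Gamma_p = [[4.4459, 0.9256], [0.9256, 4.4459]]
  r_p     = [0.9256, -0.8451]
Written out:
  4.4459 phi_1 + 0.9256 phi_2 = 0.9256
  0.9256 phi_1 + 4.4459 phi_2 = -0.8451
Solve by Cramer's rule:
  det = gamma(0)^2 - gamma(1)^2 = (4.4459)^2 - (0.9256)^2 = 19.76602681 - 0.85673536 = 18.90929145
  phi_hat_1 = [gamma(1) gamma(0) - gamma(1) gamma(2)] / det = [(0.9256)(4.4459) - (0.9256)(-0.8451)] / 18.90929145 = 4.8973496 / 18.90929145 = 0.259
  phi_hat_2 = [gamma(0) gamma(2) - gamma(1)^2] / det = [(4.4459)(-0.8451) - (0.9256)^2] / 18.90929145 = -4.61396545 / 18.90929145 = -0.244
So phi_hat = [0.2590, -0.2440].
Therefore phi_hat_2 = -0.2440.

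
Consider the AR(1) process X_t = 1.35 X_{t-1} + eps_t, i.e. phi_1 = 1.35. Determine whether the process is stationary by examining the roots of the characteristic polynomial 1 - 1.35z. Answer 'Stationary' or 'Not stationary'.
\text{Not stationary}

The AR(p) characteristic polynomial is P(z) = 1 - 1.35z.
Stationarity requires all roots to lie outside the unit circle, i.e. |z| > 1 for every root.
This is linear in z: 1 + (-1.35) z = 0  =>  z = -1/(-1.35) = 0.740741,  |z| = 0.740741.
Moduli of all roots: 0.7407.
All moduli strictly greater than 1? No.
Verdict: Not stationary.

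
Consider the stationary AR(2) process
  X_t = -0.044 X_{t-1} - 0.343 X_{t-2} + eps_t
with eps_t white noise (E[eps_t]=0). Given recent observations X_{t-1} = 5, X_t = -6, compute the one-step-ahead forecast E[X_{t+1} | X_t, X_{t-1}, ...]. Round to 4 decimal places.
E[X_{t+1} \mid \mathcal F_t] = -1.4510

For an AR(p) model X_t = c + sum_i phi_i X_{t-i} + eps_t, the
one-step-ahead conditional mean is
  E[X_{t+1} | X_t, ...] = c + sum_i phi_i X_{t+1-i}.
Substitute known values:
  E[X_{t+1} | ...] = (-0.044) * (-6) + (-0.343) * (5)
                   = -1.4510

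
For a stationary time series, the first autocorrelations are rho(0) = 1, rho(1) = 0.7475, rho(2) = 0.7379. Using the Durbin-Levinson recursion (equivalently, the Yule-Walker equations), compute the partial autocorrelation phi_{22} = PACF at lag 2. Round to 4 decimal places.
\phi_{22} = 0.4060

The PACF at lag k is phi_{kk}, the last component of the solution
to the Yule-Walker system G_k phi = r_k where
  (G_k)_{ij} = rho(|i - j|), (r_k)_i = rho(i), i,j = 1..k.
Equivalently, Durbin-Levinson gives phi_{kk} iteratively:
  phi_{11} = rho(1)
  phi_{kk} = [rho(k) - sum_{j=1..k-1} phi_{k-1,j} rho(k-j)]
            / [1 - sum_{j=1..k-1} phi_{k-1,j} rho(j)],
  phi_{k,j} = phi_{k-1,j} - phi_{kk} phi_{k-1,k-j},  j = 1..k-1.
Step k = 1:
  phi_11 = rho(1) = 0.7475.
Step k = 2:
  phi_22 = [rho(2) - phi_11 rho(1)] / [1 - phi_11 rho(1)] = [0.7379 - (0.7475)(0.7475)] / [1 - (0.7475)(0.7475)]
         = 0.17914375 / 0.44124375 = 0.406.
Therefore phi_{22} = 0.4060.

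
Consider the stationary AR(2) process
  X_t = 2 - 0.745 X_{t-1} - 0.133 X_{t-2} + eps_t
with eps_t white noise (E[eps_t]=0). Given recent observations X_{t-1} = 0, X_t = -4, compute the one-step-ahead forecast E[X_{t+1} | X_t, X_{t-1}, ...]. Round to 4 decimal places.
E[X_{t+1} \mid \mathcal F_t] = 4.9800

For an AR(p) model X_t = c + sum_i phi_i X_{t-i} + eps_t, the
one-step-ahead conditional mean is
  E[X_{t+1} | X_t, ...] = c + sum_i phi_i X_{t+1-i}.
Substitute known values:
  E[X_{t+1} | ...] = 2 + (-0.745) * (-4) + (-0.133) * (0)
                   = 4.9800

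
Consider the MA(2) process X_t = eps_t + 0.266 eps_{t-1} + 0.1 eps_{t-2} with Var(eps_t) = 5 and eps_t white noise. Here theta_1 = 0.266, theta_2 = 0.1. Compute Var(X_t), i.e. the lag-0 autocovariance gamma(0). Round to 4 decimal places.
\gamma(0) = 5.4038

For an MA(q) process X_t = eps_t + sum_i theta_i eps_{t-i} with
Var(eps_t) = sigma^2, the variance is
  gamma(0) = sigma^2 * (1 + sum_i theta_i^2).
  sum_i theta_i^2 = (0.266)^2 + (0.1)^2 = 0.070756 + 0.01 = 0.080756.
  gamma(0) = 5 * (1 + 0.080756) = 5 * 1.080756 = 5.40378, which rounds to 5.4038.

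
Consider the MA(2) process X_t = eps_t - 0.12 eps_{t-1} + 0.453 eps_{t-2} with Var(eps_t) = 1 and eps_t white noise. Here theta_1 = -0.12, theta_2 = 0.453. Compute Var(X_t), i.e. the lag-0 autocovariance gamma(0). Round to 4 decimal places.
\gamma(0) = 1.2196

For an MA(q) process X_t = eps_t + sum_i theta_i eps_{t-i} with
Var(eps_t) = sigma^2, the variance is
  gamma(0) = sigma^2 * (1 + sum_i theta_i^2).
  sum_i theta_i^2 = (-0.12)^2 + (0.453)^2 = 0.0144 + 0.205209 = 0.219609.
  gamma(0) = 1 * (1 + 0.219609) = 1 * 1.219609 = 1.219609, which rounds to 1.2196.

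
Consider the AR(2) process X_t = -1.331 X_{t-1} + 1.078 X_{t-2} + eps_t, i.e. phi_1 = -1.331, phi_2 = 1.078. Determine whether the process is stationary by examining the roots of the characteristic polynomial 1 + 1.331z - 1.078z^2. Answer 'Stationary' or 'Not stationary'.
\text{Not stationary}

The AR(p) characteristic polynomial is P(z) = 1 + 1.331z - 1.078z^2.
Stationarity requires all roots to lie outside the unit circle, i.e. |z| > 1 for every root.
Set 1 + (1.331) z + (-1.078) z^2 = 0, i.e. a z^2 + b z + c = 0 with a = -1.078, b = 1.331, c = 1.
Discriminant D = b^2 - 4ac = (1.331)^2 - 4*(-1.078)*1 = 1.771561 - (-4.312) = 6.083561.
D >= 0, so the roots are real: z = (-b +/- sqrt(D)) / (2a) = (-1.331 +/- 2.466488) / (-2.156).
  z_1 = (-1.331 + 2.466488) / (-2.156) = -0.5267,   |z_1| = 0.5267.
  z_2 = (-1.331 - 2.466488) / (-2.156) = 1.7614,   |z_2| = 1.7614.
Moduli of all roots: 0.5267, 1.7614.
All moduli strictly greater than 1? No.
Verdict: Not stationary.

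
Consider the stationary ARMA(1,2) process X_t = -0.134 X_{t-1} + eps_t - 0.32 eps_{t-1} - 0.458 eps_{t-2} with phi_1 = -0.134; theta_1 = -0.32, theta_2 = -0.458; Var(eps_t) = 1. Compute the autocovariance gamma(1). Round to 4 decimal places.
\gamma(1) = -0.2952

Multiply the model equation by X_{t-k} and take expectations. With theta_0 = psi_0 = 1 and psi_j the MA(infinity) weights, this gives
  gamma(k) - sum_i phi_i gamma(k-i) = c_k,
  c_k = sigma^2 * sum_{j=k..q} theta_j psi_{j-k}   (c_k = 0 for k > q),
using gamma(-m) = gamma(m).
psi-weights needed (psi_j = theta_j + sum_i phi_i psi_{j-i}):
  psi_1 = theta_1 + phi_1 = -0.32 + (-0.134) = -0.454
  psi_2 = theta_2 + phi_1 psi_1 = -0.458 + (-0.134)(-0.454) = -0.397164
Right-hand sides:
  c_0 = sigma^2 (1 + theta_1 psi_1 + theta_2 psi_2) = 1 * (1 + (-0.32)(-0.454) + (-0.458)(-0.397164)) = 1 * 1.327181 = 1.327181
  c_1 = sigma^2 (theta_1 + theta_2 psi_1) = 1 * (-0.32 + (-0.458)(-0.454)) = -0.112068
  c_2 = sigma^2 theta_2 = 1 * (-0.458) = -0.458
Equations for k = 0 and k = 1 (AR order 1):
  gamma(0) = phi_1 gamma(1) + c_0
  gamma(1) = phi_1 gamma(0) + c_1
Substituting the second into the first: gamma(0) (1 - phi_1^2) = c_0 + phi_1 c_1, so
  gamma(0) = (c_0 + phi_1 c_1) / (1 - phi_1^2) = (1.327181 + (-0.134)(-0.112068)) / (1 - (-0.134)^2) = 1.342198 / 0.982044 = 1.366739.
  gamma(1) = phi_1 gamma(0) + c_1 = (-0.134)(1.366739) + (-0.112068) = -0.295211.
Therefore gamma(1) = -0.2952 (to 4 decimal places).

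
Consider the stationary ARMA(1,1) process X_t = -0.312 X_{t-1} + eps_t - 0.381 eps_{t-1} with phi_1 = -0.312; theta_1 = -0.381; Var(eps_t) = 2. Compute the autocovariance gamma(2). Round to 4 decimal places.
\gamma(2) = 0.5360

Multiply the model equation by X_{t-k} and take expectations. With theta_0 = psi_0 = 1 and psi_j the MA(infinity) weights, this gives
  gamma(k) - sum_i phi_i gamma(k-i) = c_k,
  c_k = sigma^2 * sum_{j=k..q} theta_j psi_{j-k}   (c_k = 0 for k > q),
using gamma(-m) = gamma(m).
psi-weights needed (psi_j = theta_j + sum_i phi_i psi_{j-i}):
  psi_1 = theta_1 + phi_1 = -0.381 + (-0.312) = -0.693
Right-hand sides:
  c_0 = sigma^2 (1 + theta_1 psi_1) = 2 * (1 + (-0.381)(-0.693)) = 2 * 1.264033 = 2.528066
  c_1 = sigma^2 theta_1 = 2 * (-0.381) = -0.762
  c_2 = 0
Equations for k = 0 and k = 1 (AR order 1):
  gamma(0) = phi_1 gamma(1) + c_0
  gamma(1) = phi_1 gamma(0) + c_1
Substituting the second into the first: gamma(0) (1 - phi_1^2) = c_0 + phi_1 c_1, so
  gamma(0) = (c_0 + phi_1 c_1) / (1 - phi_1^2) = (2.528066 + (-0.312)(-0.762)) / (1 - (-0.312)^2) = 2.76581 / 0.902656 = 3.06408.
  gamma(1) = phi_1 gamma(0) + c_1 = (-0.312)(3.06408) + (-0.762) = -1.717993.
For k = 2 (> q): gamma(2) = phi_1 gamma(1) = (-0.312)(-1.717993) = 0.536014.
Therefore gamma(2) = 0.5360 (to 4 decimal places).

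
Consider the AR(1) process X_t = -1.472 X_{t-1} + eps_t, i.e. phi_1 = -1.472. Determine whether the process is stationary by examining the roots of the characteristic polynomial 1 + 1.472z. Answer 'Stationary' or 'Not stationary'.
\text{Not stationary}

The AR(p) characteristic polynomial is P(z) = 1 + 1.472z.
Stationarity requires all roots to lie outside the unit circle, i.e. |z| > 1 for every root.
This is linear in z: 1 + (1.472) z = 0  =>  z = -1/(1.472) = -0.679348,  |z| = 0.679348.
Moduli of all roots: 0.6793.
All moduli strictly greater than 1? No.
Verdict: Not stationary.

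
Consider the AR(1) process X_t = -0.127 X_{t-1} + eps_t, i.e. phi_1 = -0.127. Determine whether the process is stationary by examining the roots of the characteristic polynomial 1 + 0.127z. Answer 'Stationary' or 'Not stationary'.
\text{Stationary}

The AR(p) characteristic polynomial is P(z) = 1 + 0.127z.
Stationarity requires all roots to lie outside the unit circle, i.e. |z| > 1 for every root.
This is linear in z: 1 + (0.127) z = 0  =>  z = -1/(0.127) = -7.874016,  |z| = 7.874016.
Moduli of all roots: 7.8740.
All moduli strictly greater than 1? Yes.
Verdict: Stationary.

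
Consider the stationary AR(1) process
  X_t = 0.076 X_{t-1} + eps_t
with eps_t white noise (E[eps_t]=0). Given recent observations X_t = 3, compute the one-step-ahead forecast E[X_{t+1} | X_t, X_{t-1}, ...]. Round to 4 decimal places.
E[X_{t+1} \mid \mathcal F_t] = 0.2280

For an AR(p) model X_t = c + sum_i phi_i X_{t-i} + eps_t, the
one-step-ahead conditional mean is
  E[X_{t+1} | X_t, ...] = c + sum_i phi_i X_{t+1-i}.
Substitute known values:
  E[X_{t+1} | ...] = (0.076) * (3)
                   = 0.2280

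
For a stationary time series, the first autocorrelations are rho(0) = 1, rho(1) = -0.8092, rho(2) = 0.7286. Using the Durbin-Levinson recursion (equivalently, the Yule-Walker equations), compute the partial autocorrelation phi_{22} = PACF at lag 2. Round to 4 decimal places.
\phi_{22} = 0.2138

The PACF at lag k is phi_{kk}, the last component of the solution
to the Yule-Walker system G_k phi = r_k where
  (G_k)_{ij} = rho(|i - j|), (r_k)_i = rho(i), i,j = 1..k.
Equivalently, Durbin-Levinson gives phi_{kk} iteratively:
  phi_{11} = rho(1)
  phi_{kk} = [rho(k) - sum_{j=1..k-1} phi_{k-1,j} rho(k-j)]
            / [1 - sum_{j=1..k-1} phi_{k-1,j} rho(j)],
  phi_{k,j} = phi_{k-1,j} - phi_{kk} phi_{k-1,k-j},  j = 1..k-1.
Step k = 1:
  phi_11 = rho(1) = -0.8092.
Step k = 2:
  phi_22 = [rho(2) - phi_11 rho(1)] / [1 - phi_11 rho(1)] = [0.7286 - (-0.8092)(-0.8092)] / [1 - (-0.8092)(-0.8092)]
         = 0.07379536 / 0.34519536 = 0.2138.
Therefore phi_{22} = 0.2138.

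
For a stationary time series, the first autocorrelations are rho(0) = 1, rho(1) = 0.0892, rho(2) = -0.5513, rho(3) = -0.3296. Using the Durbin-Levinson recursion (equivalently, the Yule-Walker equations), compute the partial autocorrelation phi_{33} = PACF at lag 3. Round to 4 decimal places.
\phi_{33} = -0.2991

The PACF at lag k is phi_{kk}, the last component of the solution
to the Yule-Walker system G_k phi = r_k where
  (G_k)_{ij} = rho(|i - j|), (r_k)_i = rho(i), i,j = 1..k.
Equivalently, Durbin-Levinson gives phi_{kk} iteratively:
  phi_{11} = rho(1)
  phi_{kk} = [rho(k) - sum_{j=1..k-1} phi_{k-1,j} rho(k-j)]
            / [1 - sum_{j=1..k-1} phi_{k-1,j} rho(j)],
  phi_{k,j} = phi_{k-1,j} - phi_{kk} phi_{k-1,k-j},  j = 1..k-1.
Step k = 1:
  phi_11 = rho(1) = 0.0892.
Step k = 2:
  phi_22 = [rho(2) - phi_11 rho(1)] / [1 - phi_11 rho(1)] = [-0.5513 - (0.0892)(0.0892)] / [1 - (0.0892)(0.0892)]
         = -0.55925664 / 0.99204336 = -0.563742.
  Update: phi_21 = phi_11 - phi_22 phi_11 = 0.0892 - (-0.563742)(0.0892) = 0.139486.
Step k = 3:
  phi_33 = [rho(3) - phi_21 rho(2) - phi_22 rho(1)] / [1 - phi_21 rho(1) - phi_22 rho(2)]
    numerator   = -0.3296 - (0.139486)(-0.5513) - (-0.563742)(0.0892) = -0.20241568
    denominator = 1 - (0.139486)(0.0892) - (-0.563742)(-0.5513) = 0.67676683
  phi_33 = -0.20241568 / 0.67676683 = -0.2991.
Therefore phi_{33} = -0.2991.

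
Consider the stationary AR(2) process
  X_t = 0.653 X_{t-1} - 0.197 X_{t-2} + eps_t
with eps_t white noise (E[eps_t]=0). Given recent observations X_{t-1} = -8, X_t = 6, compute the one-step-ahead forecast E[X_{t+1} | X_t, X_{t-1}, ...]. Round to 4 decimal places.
E[X_{t+1} \mid \mathcal F_t] = 5.4940

For an AR(p) model X_t = c + sum_i phi_i X_{t-i} + eps_t, the
one-step-ahead conditional mean is
  E[X_{t+1} | X_t, ...] = c + sum_i phi_i X_{t+1-i}.
Substitute known values:
  E[X_{t+1} | ...] = (0.653) * (6) + (-0.197) * (-8)
                   = 5.4940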